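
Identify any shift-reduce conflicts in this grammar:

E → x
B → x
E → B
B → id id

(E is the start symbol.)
No shift-reduce conflicts

Augment with E' → E and build the canonical LR(0) collection (I0 = CLOSURE({[E' → . E]}), then GOTO on every symbol after a dot until no new states appear). It has 6 states:
  I0: { [B → . id id], [B → . x], [E → . B], [E → . x], [E' → . E] }  — shift
  I1: { [E → B .] }  — reduce
  I2: { [E' → E .] }  — accept
  I3: { [B → id . id] }  — shift
  I4: { [B → x .], [E → x .] }  — 2 reduces
  I5: { [B → id id .] }  — reduce

No state contains both a complete item and a shift item.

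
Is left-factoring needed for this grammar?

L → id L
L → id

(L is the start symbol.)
Left-factoring is needed when two productions for the same non-terminal
share a common prefix on the right-hand side.

Productions for L:
  L → id L
  L → id

Found common prefix 'id' in productions for L

Answer: Yes, L has productions with common prefix 'id'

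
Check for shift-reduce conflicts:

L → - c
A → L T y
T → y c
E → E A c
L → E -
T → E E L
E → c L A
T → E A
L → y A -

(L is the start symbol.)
Yes — I13: [T → E A .] vs [E → E A . c]; I15: [L → E - .] vs [L → - . c]; I17: [T → E E L .] vs [E → . c L A]

A shift-reduce conflict occurs when an LR(0) state has both:
  - a complete (reduce) item [A → α .] (dot at the end), and
  - a shift item [B → β . c γ] (dot before a terminal).

Augment with L' → L and build the canonical LR(0) collection (I0 = CLOSURE({[L' → . L]}), then GOTO on every symbol after a dot until no new states appear). It has 23 states:
  I0: { [E → . E A c], [E → . c L A], [L → . - c], [L → . E -], [L → . y A -], [L' → . L] }  — shift
  I1: { [L → - . c] }  — shift
  I2: { [A → . L T y], [E → . E A c], [E → . c L A], [E → E . A c], [L → . - c], [L → . E -], [L → . y A -], [L → E . -] }  — shift
  I3: { [L' → L .] }  — accept
  I4: { [E → . E A c], [E → . c L A], [E → c . L A], [L → . - c], [L → . E -], [L → . y A -] }  — shift
  I5: { [A → . L T y], [E → . E A c], [E → . c L A], [L → . - c], [L → . E -], [L → . y A -], [L → y . A -] }  — shift
  I6: { [L → y A . -] }  — shift
  I7: { [A → L . T y], [E → . E A c], [E → . c L A], [T → . E A], [T → . E E L], [T → . y c] }  — shift
  I8: { [A → . L T y], [E → . E A c], [E → . c L A], [E → E . A c], [L → . - c], [L → . E -], [L → . y A -], [T → E . A], [T → E . E L] }  — shift
  I9: { [A → L T . y] }  — shift
  I10: { [T → y . c] }  — shift
  I11: { [T → y c .] }  — reduce
  I12: { [A → L T y .] }  — reduce
  I13: { [E → E A . c], [T → E A .] }  — shift, reduce
  I14: { [A → . L T y], [E → . E A c], [E → . c L A], [E → E . A c], [L → . - c], [L → . E -], [L → . y A -], [L → E . -], [T → E E . L] }  — shift
  I15: { [L → - . c], [L → E - .] }  — shift, reduce
  I16: { [E → E A . c] }  — shift
  I17: { [A → L . T y], [E → . E A c], [E → . c L A], [T → . E A], [T → . E E L], [T → . y c], [T → E E L .] }  — shift, reduce
  I18: { [E → E A c .] }  — reduce
  I19: { [L → - c .] }  — reduce
  I20: { [L → y A - .] }  — reduce
  I21: { [A → . L T y], [E → . E A c], [E → . c L A], [E → c L . A], [L → . - c], [L → . E -], [L → . y A -] }  — shift
  I22: { [E → c L A .] }  — reduce

I13 contains reduce item [T → E A .] and shift item [E → E A . c] — shift-reduce conflict.
I15 contains reduce item [L → E - .] and shift item [L → - . c] — shift-reduce conflict.
I17 contains reduce item [T → E E L .] and shift items [E → . c L A], [T → . y c] — shift-reduce conflict.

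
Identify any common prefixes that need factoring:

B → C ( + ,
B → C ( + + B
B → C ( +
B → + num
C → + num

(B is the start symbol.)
Yes, B has productions with common prefix 'C ( +'

Left-factoring is needed when two productions for the same non-terminal
share a common prefix on the right-hand side.

Productions for B:
  B → C ( + ,
  B → C ( + + B
  B → C ( +
  B → + num

Found common prefix 'C ( +' in productions for B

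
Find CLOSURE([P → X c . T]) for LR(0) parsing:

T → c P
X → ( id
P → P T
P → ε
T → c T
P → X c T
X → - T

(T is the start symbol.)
{ [P → X c . T], [T → . c P], [T → . c T] }

To compute CLOSURE, for each item [A → α.Bβ] where B is a non-terminal, add [B → .γ] for all productions B → γ; repeat for the newly added items until nothing changes.

Start with: [P → X c . T]
  [P → X c . T] has the dot before T: add [T → . c P], [T → . c T]
No further items can be added.

CLOSURE = { [P → X c . T], [T → . c P], [T → . c T] }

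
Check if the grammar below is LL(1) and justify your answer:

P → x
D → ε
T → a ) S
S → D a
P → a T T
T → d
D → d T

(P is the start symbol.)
Yes, the grammar is LL(1).

Relevant sets:
  FOLLOW(D) = { 'a' }

For P:
  PREDICT(P → x) = { 'x' }
  PREDICT(P → a T T) = { 'a' }
For D:
  PREDICT(D → ε) = { 'a' }
  PREDICT(D → d T) = { 'd' }
For T:
  PREDICT(T → a ')' S) = { 'a' }
  PREDICT(T → d) = { 'd' }
S has a single production, so nothing to check there.

All predict sets are disjoint. The grammar IS LL(1).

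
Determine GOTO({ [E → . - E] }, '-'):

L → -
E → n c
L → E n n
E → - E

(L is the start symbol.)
GOTO(I, '-') = CLOSURE({ [A → αX.β] : [A → α.Xβ] ∈ I, X = '-' })

Items with dot before '-', with the dot advanced:
  [E → . - E] → [E → - . E]
Closure of the advanced items:
  [E → - . E] has the dot before E: add [E → . n c], [E → . - E]

GOTO = { [E → - . E], [E → . - E], [E → . n c] }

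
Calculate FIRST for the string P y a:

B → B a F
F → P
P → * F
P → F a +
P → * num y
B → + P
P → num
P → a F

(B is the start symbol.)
FIRST sets of the non-terminals involved (from the grammar, by fixed-point iteration):
  FIRST(P) = { '*', 'a', 'num' }

To compute FIRST(P y a), process the symbols left to right:
Symbol P is a non-terminal. Add FIRST(P) \ {ε} = { '*', 'a', 'num' }
P is not nullable (ε ∉ FIRST(P)), so stop here.
FIRST(P y a) = { '*', 'a', 'num' }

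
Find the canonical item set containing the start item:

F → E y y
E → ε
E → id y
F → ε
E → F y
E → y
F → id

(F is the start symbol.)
First, augment the grammar with F' → F
I₀ = CLOSURE({ [F' → . F] }):
  [F' → . F] has the dot before F: add [F → . E y y], [F → .], [F → . id]
  [F → . E y y] has the dot before E: add [E → .], [E → . id y], [E → . F y], [E → . y]
No further items can be added.

I₀ = { [E → . F y], [E → . id y], [E → . y], [E → .], [F → . E y y], [F → . id], [F → .], [F' → . F] }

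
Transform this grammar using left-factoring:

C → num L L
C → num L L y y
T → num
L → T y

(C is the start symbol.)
Left-factoring transforms A → αβ₁ | αβ₂ into A → αA' and A' → β₁ | β₂
(α is the longest common prefix among the alternatives). Repeat until
no nonterminal has two alternatives with a common prefix.

Round 1: C has alternatives sharing prefix 'num L L'. Introduce C': C → num L L C'
  Add: C' → ε
  Add: C' → y y

No remaining common prefixes — done.

Resulting grammar:
C → num L L C'
C' → ε
C' → y y
T → num
L → T y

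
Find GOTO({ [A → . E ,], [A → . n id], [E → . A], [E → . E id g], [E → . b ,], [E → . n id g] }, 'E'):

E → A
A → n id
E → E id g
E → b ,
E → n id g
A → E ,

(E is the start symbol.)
GOTO(I, 'E') = CLOSURE({ [A → αX.β] : [A → α.Xβ] ∈ I, X = 'E' })

Items with dot before 'E', with the dot advanced:
  [A → . E ,] → [A → E . ,]
  [E → . E id g] → [E → E . id g]
Closure adds nothing (no advanced item has the dot before a non-terminal).

GOTO = { [A → E . ,], [E → E . id g] }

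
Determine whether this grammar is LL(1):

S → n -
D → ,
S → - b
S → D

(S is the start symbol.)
Yes, the grammar is LL(1).

A grammar is LL(1) if for each non-terminal N with multiple productions, the predict sets of those productions are pairwise disjoint, where PREDICT(N → α) = (FIRST(α) \ {ε}) ∪ (FOLLOW(N) if α ⇒* ε).

Relevant sets:
  FIRST(D) = { ',' }

For S:
  PREDICT(S → n '-') = { 'n' }
  PREDICT(S → '-' b) = { '-' }
  PREDICT(S → D) = { ',' }
D has a single production, so nothing to check there.

All predict sets are disjoint. The grammar IS LL(1).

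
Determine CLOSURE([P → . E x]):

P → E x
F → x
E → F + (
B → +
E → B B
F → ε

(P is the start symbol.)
{ [B → . +], [E → . B B], [E → . F + (], [F → . x], [F → .], [P → . E x] }

To compute CLOSURE, for each item [A → α.Bβ] where B is a non-terminal, add [B → .γ] for all productions B → γ; repeat for the newly added items until nothing changes.

Start with: [P → . E x]
  [P → . E x] has the dot before E: add [E → . F + (], [E → . B B]
  [E → . F + (] has the dot before F: add [F → . x], [F → .]
  [E → . B B] has the dot before B: add [B → . +]
No further items can be added.

CLOSURE = { [B → . +], [E → . B B], [E → . F + (], [F → . x], [F → .], [P → . E x] }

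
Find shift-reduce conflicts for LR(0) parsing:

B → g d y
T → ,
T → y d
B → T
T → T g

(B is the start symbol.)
Yes — I3: [B → T .] vs [T → T . g]

A shift-reduce conflict occurs when an LR(0) state has both:
  - a complete (reduce) item [A → α .] (dot at the end), and
  - a shift item [B → β . c γ] (dot before a terminal).

Augment with B' → B and build the canonical LR(0) collection (I0 = CLOSURE({[B' → . B]}), then GOTO on every symbol after a dot until no new states appear). It has 10 states:
  I0: { [B → . T], [B → . g d y], [B' → . B], [T → . ,], [T → . T g], [T → . y d] }  — shift
  I1: { [T → , .] }  — reduce
  I2: { [B' → B .] }  — accept
  I3: { [B → T .], [T → T . g] }  — shift, reduce
  I4: { [B → g . d y] }  — shift
  I5: { [T → y . d] }  — shift
  I6: { [T → y d .] }  — reduce
  I7: { [B → g d . y] }  — shift
  I8: { [B → g d y .] }  — reduce
  I9: { [T → T g .] }  — reduce

I3 contains reduce item [B → T .] and shift item [T → T . g] — shift-reduce conflict.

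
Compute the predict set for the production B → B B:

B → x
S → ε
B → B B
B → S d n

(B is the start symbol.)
PREDICT(B → B B) = (FIRST(RHS) \ {ε}) ∪ (FOLLOW(B) if ε ∈ FIRST(RHS), i.e. RHS ⇒* ε)
FIRST(B) = { 'd', 'x' }
FIRST(B B) = { 'd', 'x' }
ε ∉ FIRST(B B), so FOLLOW(B) is not added.
PREDICT(B → B B) = { 'd', 'x' }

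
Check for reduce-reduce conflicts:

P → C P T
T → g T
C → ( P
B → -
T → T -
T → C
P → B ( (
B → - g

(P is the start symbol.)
A reduce-reduce conflict occurs when an LR(0) state has two complete items [A → α .] and [B → β .] — both call for a reduction, and with no lookahead the parser cannot choose between them.

Augment with P' → P and build the canonical LR(0) collection (I0 = CLOSURE({[P' → . P]}), then GOTO on every symbol after a dot until no new states appear). It has 16 states:
  I0: { [B → . - g], [B → . -], [C → . ( P], [P → . B ( (], [P → . C P T], [P' → . P] }  — shift
  I1: { [B → . - g], [B → . -], [C → ( . P], [C → . ( P], [P → . B ( (], [P → . C P T] }  — shift
  I2: { [B → - . g], [B → - .] }  — shift, reduce
  I3: { [P → B . ( (] }  — shift
  I4: { [B → . - g], [B → . -], [C → . ( P], [P → . B ( (], [P → . C P T], [P → C . P T] }  — shift
  I5: { [P' → P .] }  — accept
  I6: { [C → . ( P], [P → C P . T], [T → . C], [T → . T -], [T → . g T] }  — shift
  I7: { [T → C .] }  — reduce
  I8: { [P → C P T .], [T → T . -] }  — shift, reduce
  I9: { [C → . ( P], [T → . C], [T → . T -], [T → . g T], [T → g . T] }  — shift
  I10: { [T → T . -], [T → g T .] }  — shift, reduce
  I11: { [T → T - .] }  — reduce
  I12: { [P → B ( . (] }  — shift
  I13: { [P → B ( ( .] }  — reduce
  I14: { [B → - g .] }  — reduce
  I15: { [C → ( P .] }  — reduce

No state contains more than one complete item.

Answer: No reduce-reduce conflicts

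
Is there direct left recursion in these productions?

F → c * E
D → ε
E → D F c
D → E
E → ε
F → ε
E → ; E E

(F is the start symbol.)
No direct left recursion

F → c * E: starts with c
D → ε: starts with ε
E → D F c: starts with D
D → E: starts with E
E → ε: starts with ε
F → ε: starts with ε
E → ; E E: starts with ';'

No direct left recursion found.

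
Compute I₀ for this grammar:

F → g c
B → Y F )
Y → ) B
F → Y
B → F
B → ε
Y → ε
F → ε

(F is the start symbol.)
First, augment the grammar with F' → F
I₀ = CLOSURE({ [F' → . F] }):
  [F' → . F] has the dot before F: add [F → . g c], [F → . Y], [F → .]
  [F → . Y] has the dot before Y: add [Y → . ) B], [Y → .]
No further items can be added.

I₀ = { [F → . Y], [F → . g c], [F → .], [F' → . F], [Y → . ) B], [Y → .] }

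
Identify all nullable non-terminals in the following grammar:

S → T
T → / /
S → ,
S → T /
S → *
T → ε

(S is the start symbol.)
A non-terminal is nullable if it can derive ε (the empty string): either it has an ε-production, or it has a production whose right-hand side consists entirely of nullable non-terminals.

ε-productions: T → ε
So T is immediately nullable.
S → T: every symbol on the right is nullable, so S is nullable too.
Every non-terminal is now nullable.
Nullable = { 'S', 'T' }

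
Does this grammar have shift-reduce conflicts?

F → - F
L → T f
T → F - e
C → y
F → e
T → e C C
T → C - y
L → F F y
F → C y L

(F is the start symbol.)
A shift-reduce conflict occurs when an LR(0) state has both:
  - a complete (reduce) item [A → α .] (dot at the end), and
  - a shift item [B → β . c γ] (dot before a terminal).

Augment with F' → F and build the canonical LR(0) collection (I0 = CLOSURE({[F' → . F]}), then GOTO on every symbol after a dot until no new states appear). It has 22 states:
  I0: { [C → . y], [F → . - F], [F → . C y L], [F → . e], [F' → . F] }  — shift
  I1: { [C → . y], [F → - . F], [F → . - F], [F → . C y L], [F → . e] }  — shift
  I2: { [F → C . y L] }  — shift
  I3: { [F' → F .] }  — accept
  I4: { [F → e .] }  — reduce
  I5: { [C → y .] }  — reduce
  I6: { [C → . y], [F → . - F], [F → . C y L], [F → . e], [F → C y . L], [L → . F F y], [L → . T f], [T → . C - y], [T → . F - e], [T → . e C C] }  — shift
  I7: { [F → C . y L], [T → C . - y] }  — shift
  I8: { [C → . y], [F → . - F], [F → . C y L], [F → . e], [L → F . F y], [T → F . - e] }  — shift
  I9: { [F → C y L .] }  — reduce
  I10: { [L → T . f] }  — shift
  I11: { [C → . y], [F → e .], [T → e . C C] }  — shift, reduce
  I12: { [C → . y], [T → e C . C] }  — shift
  I13: { [T → e C C .] }  — reduce
  I14: { [L → T f .] }  — reduce
  I15: { [C → . y], [F → - . F], [F → . - F], [F → . C y L], [F → . e], [T → F - . e] }  — shift
  I16: { [L → F F . y] }  — shift
  I17: { [L → F F y .] }  — reduce
  I18: { [F → - F .] }  — reduce
  I19: { [F → e .], [T → F - e .] }  — 2 reduces
  I20: { [T → C - . y] }  — shift
  I21: { [T → C - y .] }  — reduce

I11 contains reduce item [F → e .] and shift item [C → . y] — shift-reduce conflict.

Answer: Yes — I11: [F → e .] vs [C → . y]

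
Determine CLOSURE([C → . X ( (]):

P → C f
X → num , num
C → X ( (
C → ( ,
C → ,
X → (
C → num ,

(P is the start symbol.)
Start with: [C → . X ( (]
  [C → . X ( (] has the dot before X: add [X → . num , num], [X → . (]
No further items can be added.

CLOSURE = { [C → . X ( (], [X → . (], [X → . num , num] }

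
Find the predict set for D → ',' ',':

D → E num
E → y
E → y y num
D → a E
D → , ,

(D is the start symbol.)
{ ',' }

PREDICT(D → ',' ',') = (FIRST(RHS) \ {ε}) ∪ (FOLLOW(D) if ε ∈ FIRST(RHS), i.e. RHS ⇒* ε)
FIRST(',' ',') = { ',' }
ε ∉ FIRST(',' ','), so FOLLOW(D) is not added.
PREDICT(D → ',' ',') = { ',' }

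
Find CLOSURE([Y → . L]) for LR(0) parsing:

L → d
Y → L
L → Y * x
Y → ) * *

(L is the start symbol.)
To compute CLOSURE, for each item [A → α.Bβ] where B is a non-terminal, add [B → .γ] for all productions B → γ; repeat for the newly added items until nothing changes.

Start with: [Y → . L]
  [Y → . L] has the dot before L: add [L → . d], [L → . Y * x]
  [L → . Y * x] has the dot before Y: add [Y → . ) * *]
No further items can be added.

CLOSURE = { [L → . Y * x], [L → . d], [Y → . ) * *], [Y → . L] }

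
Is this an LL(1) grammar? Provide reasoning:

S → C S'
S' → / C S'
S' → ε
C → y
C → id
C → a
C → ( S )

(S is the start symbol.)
Yes, the grammar is LL(1).

A grammar is LL(1) if for each non-terminal N with multiple productions, the predict sets of those productions are pairwise disjoint, where PREDICT(N → α) = (FIRST(α) \ {ε}) ∪ (FOLLOW(N) if α ⇒* ε).

Relevant sets:
  FOLLOW(S') = { $, ')' }

For S':
  PREDICT(S' → '/' C S') = { '/' }
  PREDICT(S' → ε) = { $, ')' }
For C:
  PREDICT(C → y) = { 'y' }
  PREDICT(C → id) = { 'id' }
  PREDICT(C → a) = { 'a' }
  PREDICT(C → '(' S ')') = { '(' }
S has a single production, so nothing to check there.

All predict sets are disjoint. The grammar IS LL(1).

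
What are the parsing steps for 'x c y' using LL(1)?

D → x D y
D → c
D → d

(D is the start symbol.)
Stack is shown with the top on the left.

Stack    Input    Action
------------------------
D $      x c y $  output D → x D y
x D y $  x c y $  match 'x'
D y $    c y $    output D → c
c y $    c y $    match 'c'
y $      y $      match 'y'
$        $        accept

The string is accepted.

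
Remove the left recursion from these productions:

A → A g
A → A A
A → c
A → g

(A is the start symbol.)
A → c A'
A → g A'
A' → g A'
A' → A A'
A' → ε

A is directly left-recursive. The standard transformation for
  A → A α₁ | ... | A α_m | β₁ | ... | β_n
is
  A  → β₁ A' | ... | β_n A'
  A' → α₁ A' | ... | α_m A' | ε

A → c becomes A → c A'
A → g becomes A → g A'
A → A g becomes A' → g A'
A → A A becomes A' → A A'
Add A' → ε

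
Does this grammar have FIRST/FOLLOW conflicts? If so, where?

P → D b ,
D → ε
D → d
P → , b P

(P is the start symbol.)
No FIRST/FOLLOW conflicts.

A FIRST/FOLLOW conflict occurs when a non-terminal N has a nullable alternative N → β (β ⇒* ε) and another alternative N → α with FIRST(α) ∩ FOLLOW(N) ≠ ∅: on such a lookahead the parser cannot decide between expanding α and letting N vanish via β.

Nullable non-terminals: D.

D: nullable alternative(s) D → ε; FOLLOW(D) = { 'b' }
  D → ε: FIRST \ {ε} = { } — this is the only nullable alternative, skip
  D → d: FIRST \ {ε} = { 'd' } — disjoint from FOLLOW(D)

P has no nullable alternative, so no FIRST/FOLLOW check is needed there.

No FIRST/FOLLOW conflicts found.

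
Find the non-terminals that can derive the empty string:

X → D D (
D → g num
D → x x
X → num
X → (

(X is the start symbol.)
None

There are no ε-productions, so no non-terminal can derive ε.
No non-terminals are nullable.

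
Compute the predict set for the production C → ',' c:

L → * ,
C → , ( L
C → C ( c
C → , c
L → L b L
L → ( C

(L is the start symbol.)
{ ',' }

PREDICT(C → ',' c) = (FIRST(RHS) \ {ε}) ∪ (FOLLOW(C) if ε ∈ FIRST(RHS), i.e. RHS ⇒* ε)
FIRST(',' c) = { ',' }
ε ∉ FIRST(',' c), so FOLLOW(C) is not added.
PREDICT(C → ',' c) = { ',' }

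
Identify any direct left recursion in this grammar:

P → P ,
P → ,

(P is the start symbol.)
Yes, P is left-recursive

Direct left recursion occurs when N → N α for some non-terminal N (the right-hand side begins with the left-hand side itself).

P → P ,: LEFT RECURSIVE (starts with P)
P → ,: starts with ','

The grammar has direct left recursion on: P.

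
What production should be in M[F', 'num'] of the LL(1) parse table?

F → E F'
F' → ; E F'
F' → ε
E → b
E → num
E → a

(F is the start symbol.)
To find M[F', 'num'], we find productions for F' where 'num' is in the predict set (PREDICT(N → α) = (FIRST(α) \ {ε}) ∪ (FOLLOW(N) if α ⇒* ε)).

Relevant sets:
  FOLLOW(F') = { $ }

F' → ; E F': PREDICT = { ';' }
F' → ε: PREDICT = { $ }

M[F', 'num'] is empty (no production applies)

Answer: Empty (error entry)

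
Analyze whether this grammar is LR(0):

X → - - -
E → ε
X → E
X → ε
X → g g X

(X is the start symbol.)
Augment with X' → X and build the canonical LR(0) collection (I0 = CLOSURE({[X' → . X]}), then GOTO on every symbol after a dot until no new states appear). It has 9 states:
  I0: { [E → .], [X → . - - -], [X → . E], [X → . g g X], [X → .], [X' → . X] }  — shift, 2 reduces
  I1: { [X → - . - -] }  — shift
  I2: { [X → E .] }  — reduce
  I3: { [X' → X .] }  — accept
  I4: { [X → g . g X] }  — shift
  I5: { [E → .], [X → . - - -], [X → . E], [X → . g g X], [X → .], [X → g g . X] }  — shift, 2 reduces
  I6: { [X → g g X .] }  — reduce
  I7: { [X → - - . -] }  — shift
  I8: { [X → - - - .] }  — reduce

Conflict in state I0:
  Shift-reduce conflict between [E → .] and [X → . - - -]
So the grammar is NOT LR(0).

Answer: No. Shift-reduce conflict between [E → .] and [X → . - - -]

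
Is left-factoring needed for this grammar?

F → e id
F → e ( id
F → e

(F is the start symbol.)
Left-factoring is needed when two productions for the same non-terminal
share a common prefix on the right-hand side.

Productions for F:
  F → e id
  F → e ( id
  F → e

Found common prefix 'e' in productions for F

Answer: Yes, F has productions with common prefix 'e'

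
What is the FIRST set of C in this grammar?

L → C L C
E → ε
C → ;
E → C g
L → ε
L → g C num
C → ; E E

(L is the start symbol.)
{ ';' }

From C → ;:
  - ';' is a terminal: add ';' and stop
From C → ; E E:
  - ';' is a terminal: add ';' and stop

Collecting: FIRST(C) = { ';' }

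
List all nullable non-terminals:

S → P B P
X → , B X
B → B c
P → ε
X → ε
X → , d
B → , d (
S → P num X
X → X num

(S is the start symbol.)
A non-terminal is nullable if it can derive ε (the empty string): either it has an ε-production, or it has a production whose right-hand side consists entirely of nullable non-terminals.

ε-productions: P → ε, X → ε
So P, X are immediately nullable.
No further non-terminal can be added: every production for the remaining non-terminals contains a terminal or a non-nullable non-terminal.
Nullable = { 'P', 'X' }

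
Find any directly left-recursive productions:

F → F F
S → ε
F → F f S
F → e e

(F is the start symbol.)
Direct left recursion occurs when N → N α for some non-terminal N (the right-hand side begins with the left-hand side itself).

F → F F: LEFT RECURSIVE (starts with F)
S → ε: starts with ε
F → F f S: LEFT RECURSIVE (starts with F)
F → e e: starts with e

The grammar has direct left recursion on: F.

Answer: Yes, F is left-recursive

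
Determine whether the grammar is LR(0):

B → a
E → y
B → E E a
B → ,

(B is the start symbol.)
Augment with B' → B and build the canonical LR(0) collection (I0 = CLOSURE({[B' → . B]}), then GOTO on every symbol after a dot until no new states appear). It has 8 states:
  I0: { [B → . ,], [B → . E E a], [B → . a], [B' → . B], [E → . y] }  — shift
  I1: { [B → , .] }  — reduce
  I2: { [B' → B .] }  — accept
  I3: { [B → E . E a], [E → . y] }  — shift
  I4: { [B → a .] }  — reduce
  I5: { [E → y .] }  — reduce
  I6: { [B → E E . a] }  — shift
  I7: { [B → E E a .] }  — reduce

Every state is either a pure shift/goto state or contains exactly one complete item and nothing to shift — no conflicts. The grammar is LR(0).

Answer: Yes, the grammar is LR(0)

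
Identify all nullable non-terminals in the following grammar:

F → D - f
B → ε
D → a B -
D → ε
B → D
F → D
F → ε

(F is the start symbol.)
ε-productions: B → ε, D → ε, F → ε
So B, D, F are immediately nullable.
Every non-terminal is now nullable.
Nullable = { 'B', 'D', 'F' }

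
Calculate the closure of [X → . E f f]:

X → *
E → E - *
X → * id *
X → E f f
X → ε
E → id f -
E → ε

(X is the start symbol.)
{ [E → . E - *], [E → . id f -], [E → .], [X → . E f f] }

To compute CLOSURE, for each item [A → α.Bβ] where B is a non-terminal, add [B → .γ] for all productions B → γ; repeat for the newly added items until nothing changes.

Start with: [X → . E f f]
  [X → . E f f] has the dot before E: add [E → . E - *], [E → . id f -], [E → .]
No further items can be added.

CLOSURE = { [E → . E - *], [E → . id f -], [E → .], [X → . E f f] }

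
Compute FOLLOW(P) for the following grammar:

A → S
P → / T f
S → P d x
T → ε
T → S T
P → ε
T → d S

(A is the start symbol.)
{ 'd' }

To compute FOLLOW(P), find every occurrence of P on a right-hand side N → α P β: add FIRST(β) \ {ε}, and if β is empty or nullable also add FOLLOW(N). Iterate to a fixed point.

In S → P d x: P is followed by d x, add FIRST(d x) \ {ε} = { 'd' }

Taking the union: FOLLOW(P) = { 'd' }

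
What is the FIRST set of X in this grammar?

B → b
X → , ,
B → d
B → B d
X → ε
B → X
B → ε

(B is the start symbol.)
{ ',', ε }

From X → , ,:
  - ',' is a terminal: add ',' and stop
From X → ε:
  - ε-production, so ε ∈ FIRST(X)

Collecting: FIRST(X) = { ',', ε }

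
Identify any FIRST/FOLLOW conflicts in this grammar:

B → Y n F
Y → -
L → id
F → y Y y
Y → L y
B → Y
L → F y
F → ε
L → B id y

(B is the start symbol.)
A FIRST/FOLLOW conflict occurs when a non-terminal N has a nullable alternative N → β (β ⇒* ε) and another alternative N → α with FIRST(α) ∩ FOLLOW(N) ≠ ∅: on such a lookahead the parser cannot decide between expanding α and letting N vanish via β.

Nullable non-terminals: F.

F: nullable alternative(s) F → ε; FOLLOW(F) = { $, 'id', 'y' }
  F → y Y y: FIRST \ {ε} = { 'y' } — overlaps FOLLOW(F) on { 'y' }: CONFLICT
  F → ε: FIRST \ {ε} = { } — this is the only nullable alternative, skip

B, L, Y have no nullable alternative, so no FIRST/FOLLOW check is needed there.

So the grammar has 1 FIRST/FOLLOW conflict (marked CONFLICT above).

Answer: Yes. F → y Y y with FOLLOW(F) on { 'y' }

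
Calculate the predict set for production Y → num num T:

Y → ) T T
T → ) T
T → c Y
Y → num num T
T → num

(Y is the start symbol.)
{ 'num' }

PREDICT(Y → num num T) = (FIRST(RHS) \ {ε}) ∪ (FOLLOW(Y) if ε ∈ FIRST(RHS), i.e. RHS ⇒* ε)
FIRST(num num T) = { 'num' }
ε ∉ FIRST(num num T), so FOLLOW(Y) is not added.
PREDICT(Y → num num T) = { 'num' }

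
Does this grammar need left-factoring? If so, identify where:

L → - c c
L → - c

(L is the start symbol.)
Left-factoring is needed when two productions for the same non-terminal
share a common prefix on the right-hand side.

Productions for L:
  L → - c c
  L → - c

Found common prefix '- c' in productions for L

Answer: Yes, L has productions with common prefix '- c'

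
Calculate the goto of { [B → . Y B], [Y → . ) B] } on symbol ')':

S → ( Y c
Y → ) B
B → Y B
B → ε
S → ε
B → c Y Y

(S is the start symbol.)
GOTO(I, ')') = CLOSURE({ [A → αX.β] : [A → α.Xβ] ∈ I, X = ')' })

Items with dot before ')', with the dot advanced:
  [Y → . ) B] → [Y → ) . B]
Closure of the advanced items:
  [Y → ) . B] has the dot before B: add [B → . Y B], [B → .], [B → . c Y Y]
  [B → . Y B] has the dot before Y: add [Y → . ) B]

GOTO = { [B → . Y B], [B → . c Y Y], [B → .], [Y → ) . B], [Y → . ) B] }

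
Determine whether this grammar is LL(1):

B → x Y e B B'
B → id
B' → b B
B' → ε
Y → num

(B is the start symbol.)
No. Predict set conflict for B': { 'b' }

A grammar is LL(1) if for each non-terminal N with multiple productions, the predict sets of those productions are pairwise disjoint, where PREDICT(N → α) = (FIRST(α) \ {ε}) ∪ (FOLLOW(N) if α ⇒* ε).

Relevant sets:
  FOLLOW(B') = { $, 'b' }

For B:
  PREDICT(B → x Y e B B') = { 'x' }
  PREDICT(B → id) = { 'id' }
For B':
  PREDICT(B' → b B) = { 'b' }
  PREDICT(B' → ε) = { $, 'b' }
Y has a single production, so nothing to check there.

Conflict found: Predict set conflict for B': { 'b' }
The grammar is NOT LL(1).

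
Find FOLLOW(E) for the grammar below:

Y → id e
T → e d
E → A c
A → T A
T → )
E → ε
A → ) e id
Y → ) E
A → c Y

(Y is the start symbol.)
In Y → ) E: E is at the end, add FOLLOW(Y)

The FOLLOW sets referred to above (computed the same way, to a fixed point):
  FOLLOW(Y) = { $, 'c' }

Taking the union: FOLLOW(E) = { $, 'c' }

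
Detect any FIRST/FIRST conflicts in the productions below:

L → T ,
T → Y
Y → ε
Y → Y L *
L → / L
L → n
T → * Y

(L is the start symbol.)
Yes. L → T ',' / L → '/' L on { '/' }; L → T ',' / L → n on { 'n' }; T → Y / T → '*' Y on { '*' }

A FIRST/FIRST conflict occurs when two productions N → α and N → β for the same non-terminal have FIRST(α) ∩ FIRST(β) ≠ ∅ (with ε ∈ FIRST of a nullable right-hand side, so two nullable alternatives also conflict).

FIRST sets of the non-terminals at (or reachable through a nullable prefix from) the front of some alternative:
  FIRST(T) = { '*', ',', '/', 'n', ε }
  FIRST(Y) = { '*', ',', '/', 'n', ε }
  FIRST(L) = { '*', ',', '/', 'n' }

Productions for L:
  L → T ,: FIRST = { '*', ',', '/', 'n' }
  L → / L: FIRST = { '/' }
  L → n: FIRST = { 'n' }
Productions for T:
  T → Y: FIRST = { '*', ',', '/', 'n', ε }
  T → * Y: FIRST = { '*' }
Productions for Y:
  Y → ε: FIRST = { ε }
  Y → Y L *: FIRST = { '*', ',', '/', 'n' }

Conflict for L: L → T , and L → / L
  Overlap: { '/' }
Conflict for L: L → T , and L → n
  Overlap: { 'n' }
Conflict for T: T → Y and T → * Y
  Overlap: { '*' }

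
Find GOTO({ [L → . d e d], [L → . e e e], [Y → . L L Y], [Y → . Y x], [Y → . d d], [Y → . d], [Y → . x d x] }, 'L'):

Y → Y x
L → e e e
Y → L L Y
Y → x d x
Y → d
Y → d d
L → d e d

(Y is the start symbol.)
GOTO(I, 'L') = CLOSURE({ [A → αX.β] : [A → α.Xβ] ∈ I, X = 'L' })

Items with dot before 'L', with the dot advanced:
  [Y → . L L Y] → [Y → L . L Y]
Closure of the advanced items:
  [Y → L . L Y] has the dot before L: add [L → . e e e], [L → . d e d]

GOTO = { [L → . d e d], [L → . e e e], [Y → L . L Y] }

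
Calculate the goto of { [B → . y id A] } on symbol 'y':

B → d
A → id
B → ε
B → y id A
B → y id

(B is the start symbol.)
{ [B → y . id A] }

GOTO(I, 'y') = CLOSURE({ [A → αX.β] : [A → α.Xβ] ∈ I, X = 'y' })

Items with dot before 'y', with the dot advanced:
  [B → . y id A] → [B → y . id A]
Closure adds nothing (no advanced item has the dot before a non-terminal).

GOTO = { [B → y . id A] }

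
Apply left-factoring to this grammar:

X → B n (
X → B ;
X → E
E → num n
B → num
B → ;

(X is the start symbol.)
Left-factoring transforms A → αβ₁ | αβ₂ into A → αA' and A' → β₁ | β₂
(α is the longest common prefix among the alternatives). Repeat until
no nonterminal has two alternatives with a common prefix.

Round 1: X has alternatives sharing prefix 'B'. Introduce X': X → B X'
  Add: X' → n (
  Add: X' → ;

No remaining common prefixes — done.

Resulting grammar:
X → B X'
X' → n (
X' → ;
X → E
E → num n
B → num
B → ;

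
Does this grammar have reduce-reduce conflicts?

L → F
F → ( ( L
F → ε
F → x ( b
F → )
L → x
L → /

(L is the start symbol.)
A reduce-reduce conflict occurs when an LR(0) state has two complete items [A → α .] and [B → β .] — both call for a reduction, and with no lookahead the parser cannot choose between them.

Augment with L' → L and build the canonical LR(0) collection (I0 = CLOSURE({[L' → . L]}), then GOTO on every symbol after a dot until no new states appear). It has 11 states:
  I0: { [F → . ( ( L], [F → . )], [F → . x ( b], [F → .], [L → . /], [L → . F], [L → . x], [L' → . L] }  — shift, reduce
  I1: { [F → ( . ( L] }  — shift
  I2: { [F → ) .] }  — reduce
  I3: { [L → / .] }  — reduce
  I4: { [L → F .] }  — reduce
  I5: { [L' → L .] }  — accept
  I6: { [F → x . ( b], [L → x .] }  — shift, reduce
  I7: { [F → x ( . b] }  — shift
  I8: { [F → x ( b .] }  — reduce
  I9: { [F → ( ( . L], [F → . ( ( L], [F → . )], [F → . x ( b], [F → .], [L → . /], [L → . F], [L → . x] }  — shift, reduce
  I10: { [F → ( ( L .] }  — reduce

No state contains more than one complete item.

Answer: No reduce-reduce conflicts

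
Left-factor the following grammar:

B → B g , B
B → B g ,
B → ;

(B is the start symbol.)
B → B g , B'
B' → B
B' → ε
B → ;

Left-factoring transforms A → αβ₁ | αβ₂ into A → αA' and A' → β₁ | β₂
(α is the longest common prefix among the alternatives). Repeat until
no nonterminal has two alternatives with a common prefix.

Round 1: B has alternatives sharing prefix 'B g ,'. Introduce B': B → B g , B'
  Add: B' → B
  Add: B' → ε

No remaining common prefixes — done.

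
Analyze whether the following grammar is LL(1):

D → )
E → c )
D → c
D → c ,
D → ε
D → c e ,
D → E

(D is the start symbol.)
A grammar is LL(1) if for each non-terminal N with multiple productions, the predict sets of those productions are pairwise disjoint, where PREDICT(N → α) = (FIRST(α) \ {ε}) ∪ (FOLLOW(N) if α ⇒* ε).

Relevant sets:
  FIRST(E) = { 'c' }
  FOLLOW(D) = { $ }

For D:
  PREDICT(D → ')') = { ')' }
  PREDICT(D → c) = { 'c' }
  PREDICT(D → c ',') = { 'c' }
  PREDICT(D → ε) = { $ }
  PREDICT(D → c e ',') = { 'c' }
  PREDICT(D → E) = { 'c' }
E has a single production, so nothing to check there.

Conflict found: Predict set conflict for D: { 'c' }
The grammar is NOT LL(1).

Answer: No. Predict set conflict for D: { 'c' }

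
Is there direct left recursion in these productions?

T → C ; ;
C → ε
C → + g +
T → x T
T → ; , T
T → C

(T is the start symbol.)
Direct left recursion occurs when N → N α for some non-terminal N (the right-hand side begins with the left-hand side itself).

T → C ; ;: starts with C
C → ε: starts with ε
C → + g +: starts with '+'
T → x T: starts with x
T → ; , T: starts with ';'
T → C: starts with C

No direct left recursion found.

Answer: No direct left recursion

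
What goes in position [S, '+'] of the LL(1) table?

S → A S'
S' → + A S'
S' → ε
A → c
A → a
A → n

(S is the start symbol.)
To find M[S, '+'], we find productions for S where '+' is in the predict set (PREDICT(N → α) = (FIRST(α) \ {ε}) ∪ (FOLLOW(N) if α ⇒* ε)).

Relevant sets:
  FIRST(A) = { 'a', 'c', 'n' }

S → A S': PREDICT = { 'a', 'c', 'n' }

M[S, '+'] is empty (no production applies)

Answer: Empty (error entry)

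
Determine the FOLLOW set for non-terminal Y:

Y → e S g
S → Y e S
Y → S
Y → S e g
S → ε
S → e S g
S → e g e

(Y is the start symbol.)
To compute FOLLOW(Y), find every occurrence of Y on a right-hand side N → α Y β: add FIRST(β) \ {ε}, and if β is empty or nullable also add FOLLOW(N). Iterate to a fixed point.

Y is the start symbol, so $ ∈ FOLLOW(Y).
In S → Y e S: Y is followed by e S, add FIRST(e S) \ {ε} = { 'e' }

Taking the union: FOLLOW(Y) = { $, 'e' }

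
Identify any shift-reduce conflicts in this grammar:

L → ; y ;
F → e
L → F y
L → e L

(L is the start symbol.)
Yes — I4: [F → e .] vs [F → . e]

A shift-reduce conflict occurs when an LR(0) state has both:
  - a complete (reduce) item [A → α .] (dot at the end), and
  - a shift item [B → β . c γ] (dot before a terminal).

Augment with L' → L and build the canonical LR(0) collection (I0 = CLOSURE({[L' → . L]}), then GOTO on every symbol after a dot until no new states appear). It has 9 states:
  I0: { [F → . e], [L → . ; y ;], [L → . F y], [L → . e L], [L' → . L] }  — shift
  I1: { [L → ; . y ;] }  — shift
  I2: { [L → F . y] }  — shift
  I3: { [L' → L .] }  — accept
  I4: { [F → . e], [F → e .], [L → . ; y ;], [L → . F y], [L → . e L], [L → e . L] }  — shift, reduce
  I5: { [L → e L .] }  — reduce
  I6: { [L → F y .] }  — reduce
  I7: { [L → ; y . ;] }  — shift
  I8: { [L → ; y ; .] }  — reduce

I4 contains reduce item [F → e .] and shift items [F → . e], [L → . ; y ;], [L → . e L] — shift-reduce conflict.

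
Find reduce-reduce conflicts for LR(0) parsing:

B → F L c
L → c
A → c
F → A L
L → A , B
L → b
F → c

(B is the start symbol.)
A reduce-reduce conflict occurs when an LR(0) state has two complete items [A → α .] and [B → β .] — both call for a reduction, and with no lookahead the parser cannot choose between them.

Augment with B' → B and build the canonical LR(0) collection (I0 = CLOSURE({[B' → . B]}), then GOTO on every symbol after a dot until no new states appear). It has 13 states:
  I0: { [A → . c], [B → . F L c], [B' → . B], [F → . A L], [F → . c] }  — shift
  I1: { [A → . c], [F → A . L], [L → . A , B], [L → . b], [L → . c] }  — shift
  I2: { [B' → B .] }  — accept
  I3: { [A → . c], [B → F . L c], [L → . A , B], [L → . b], [L → . c] }  — shift
  I4: { [A → c .], [F → c .] }  — 2 reduces
  I5: { [L → A . , B] }  — shift
  I6: { [B → F L . c] }  — shift
  I7: { [L → b .] }  — reduce
  I8: { [A → c .], [L → c .] }  — 2 reduces
  I9: { [B → F L c .] }  — reduce
  I10: { [A → . c], [B → . F L c], [F → . A L], [F → . c], [L → A , . B] }  — shift
  I11: { [L → A , B .] }  — reduce
  I12: { [F → A L .] }  — reduce

I4 contains complete items [A → c .], [F → c .] — reduce-reduce conflict.
I8 contains complete items [A → c .], [L → c .] — reduce-reduce conflict.

Answer: Yes — I4: [A → c .] vs [F → c .]; I8: [A → c .] vs [L → c .]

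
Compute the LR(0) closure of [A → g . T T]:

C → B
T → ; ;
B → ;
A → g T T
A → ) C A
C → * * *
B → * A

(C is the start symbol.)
To compute CLOSURE, for each item [A → α.Bβ] where B is a non-terminal, add [B → .γ] for all productions B → γ; repeat for the newly added items until nothing changes.

Start with: [A → g . T T]
  [A → g . T T] has the dot before T: add [T → . ; ;]
No further items can be added.

CLOSURE = { [A → g . T T], [T → . ; ;] }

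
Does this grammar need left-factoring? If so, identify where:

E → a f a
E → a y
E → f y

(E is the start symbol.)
Yes, E has productions with common prefix 'a'

Left-factoring is needed when two productions for the same non-terminal
share a common prefix on the right-hand side.

Productions for E:
  E → a f a
  E → a y
  E → f y

Found common prefix 'a' in productions for E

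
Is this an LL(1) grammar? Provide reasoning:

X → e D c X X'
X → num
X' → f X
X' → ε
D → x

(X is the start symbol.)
A grammar is LL(1) if for each non-terminal N with multiple productions, the predict sets of those productions are pairwise disjoint, where PREDICT(N → α) = (FIRST(α) \ {ε}) ∪ (FOLLOW(N) if α ⇒* ε).

Relevant sets:
  FOLLOW(X') = { $, 'f' }

For X:
  PREDICT(X → e D c X X') = { 'e' }
  PREDICT(X → num) = { 'num' }
For X':
  PREDICT(X' → f X) = { 'f' }
  PREDICT(X' → ε) = { $, 'f' }
D has a single production, so nothing to check there.

Conflict found: Predict set conflict for X': { 'f' }
The grammar is NOT LL(1).

Answer: No. Predict set conflict for X': { 'f' }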